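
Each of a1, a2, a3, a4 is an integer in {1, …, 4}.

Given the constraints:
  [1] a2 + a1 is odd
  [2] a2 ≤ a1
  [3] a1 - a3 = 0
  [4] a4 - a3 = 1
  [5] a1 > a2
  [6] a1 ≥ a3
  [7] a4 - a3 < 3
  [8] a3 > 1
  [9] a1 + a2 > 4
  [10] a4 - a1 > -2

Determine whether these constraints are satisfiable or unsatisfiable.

The assignment a1 = 3, a2 = 2, a3 = 3, a4 = 4 works:
  constraint 3 holds since a1 - a3 = 0.
  constraint 4 holds since a4 - a3 = 1.
  constraint 7 holds since a4 - a3 = 1.
The rest check out directly.

Satisfiable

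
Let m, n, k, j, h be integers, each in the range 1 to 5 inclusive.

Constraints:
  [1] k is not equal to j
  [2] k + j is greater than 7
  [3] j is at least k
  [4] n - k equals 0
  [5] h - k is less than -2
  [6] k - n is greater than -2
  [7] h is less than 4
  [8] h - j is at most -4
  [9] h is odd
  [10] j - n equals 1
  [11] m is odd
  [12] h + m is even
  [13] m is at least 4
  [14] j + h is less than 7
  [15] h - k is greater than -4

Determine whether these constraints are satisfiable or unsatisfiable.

Try m = 5, n = 4, k = 4, j = 5, h = 1.
Check constraint 2: k + j = 9; constraint 4: n - k = 0; constraint 5: h - k = -3. The remaining constraints are straightforward to verify.

Satisfiable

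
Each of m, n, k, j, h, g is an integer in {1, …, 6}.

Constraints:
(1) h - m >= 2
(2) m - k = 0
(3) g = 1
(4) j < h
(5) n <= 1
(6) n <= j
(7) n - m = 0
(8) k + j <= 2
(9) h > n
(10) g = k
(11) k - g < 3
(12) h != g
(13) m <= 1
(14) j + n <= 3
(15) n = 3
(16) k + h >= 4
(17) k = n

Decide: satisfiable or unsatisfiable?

Constraint 3 fixes g = 1 and constraint 15 fixes n = 3. Constraints 10 and 17 give g = k = n, so g = n. But 1 ≠ 3 — contradiction.

Unsatisfiable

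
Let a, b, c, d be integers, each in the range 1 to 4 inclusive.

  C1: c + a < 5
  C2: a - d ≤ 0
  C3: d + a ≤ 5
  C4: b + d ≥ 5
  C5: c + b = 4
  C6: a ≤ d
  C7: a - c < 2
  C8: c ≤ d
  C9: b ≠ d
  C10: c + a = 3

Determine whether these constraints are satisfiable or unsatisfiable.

Satisfiable

Take a = 2, b = 3, c = 1, d = 2. Then constraint 1: c + a = 3; constraint 2: a - d = 0; constraint 3: d + a = 4, and every other listed constraint is also met.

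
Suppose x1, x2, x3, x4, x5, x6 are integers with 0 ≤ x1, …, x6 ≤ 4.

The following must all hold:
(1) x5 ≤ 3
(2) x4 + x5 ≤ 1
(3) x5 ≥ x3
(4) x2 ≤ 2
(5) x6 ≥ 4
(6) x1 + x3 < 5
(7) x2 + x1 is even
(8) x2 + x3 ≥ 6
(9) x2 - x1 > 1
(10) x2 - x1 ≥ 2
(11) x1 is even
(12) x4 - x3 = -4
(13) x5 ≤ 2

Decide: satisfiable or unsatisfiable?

Unsatisfiable

From constraint 4: x2 ≤ 2. From constraints 1 and 3: x3 ≤ x5 ≤ 3. Hence x2 + x3 ≤ 5. But constraint 8 requires x2 + x3 ≥ 6, and 6 > 5. Contradiction.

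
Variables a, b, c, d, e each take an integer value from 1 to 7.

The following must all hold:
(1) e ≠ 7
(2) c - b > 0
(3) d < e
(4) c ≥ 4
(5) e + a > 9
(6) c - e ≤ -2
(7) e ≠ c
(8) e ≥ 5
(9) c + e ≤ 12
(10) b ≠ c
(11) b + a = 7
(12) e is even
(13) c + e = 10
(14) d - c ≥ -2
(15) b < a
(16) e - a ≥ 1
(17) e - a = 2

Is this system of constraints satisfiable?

Setting (a, b, c, d, e) = (4, 3, 4, 4, 6) satisfies everything: constraint 2: c - b = 1; constraint 5: e + a = 10, and the others follow.

Satisfiable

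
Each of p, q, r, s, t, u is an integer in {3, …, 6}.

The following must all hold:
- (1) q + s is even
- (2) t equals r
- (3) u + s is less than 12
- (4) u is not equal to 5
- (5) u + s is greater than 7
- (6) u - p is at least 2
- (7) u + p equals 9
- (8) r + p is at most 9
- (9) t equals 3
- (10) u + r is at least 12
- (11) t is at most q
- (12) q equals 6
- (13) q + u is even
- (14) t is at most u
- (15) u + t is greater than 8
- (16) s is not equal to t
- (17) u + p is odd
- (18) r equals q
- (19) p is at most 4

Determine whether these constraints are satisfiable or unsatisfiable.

Unsatisfiable

Constraint 9 fixes t = 3 and constraint 12 fixes q = 6. Constraints 2 and 18 give t = r = q, so t = q. But 3 ≠ 6 — contradiction.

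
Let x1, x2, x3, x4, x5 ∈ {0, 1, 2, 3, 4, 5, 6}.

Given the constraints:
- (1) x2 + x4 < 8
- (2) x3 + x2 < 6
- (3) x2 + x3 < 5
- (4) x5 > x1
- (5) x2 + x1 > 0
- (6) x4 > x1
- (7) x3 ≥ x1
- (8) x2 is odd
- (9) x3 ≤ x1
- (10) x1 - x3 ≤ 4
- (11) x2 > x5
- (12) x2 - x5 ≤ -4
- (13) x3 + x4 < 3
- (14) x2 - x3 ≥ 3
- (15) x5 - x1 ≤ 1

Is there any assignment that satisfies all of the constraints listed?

Unsatisfiable

Constraints 10, 12, 14, and 15 give x3 − x1 ≥ -4, x1 − x5 ≥ -1, x5 − x2 ≥ 4, x2 − x3 ≥ 3.
Adding all 4 inequalities: the left sides telescope to 0, and the right sides sum to (-4) + (-1) + 4 + 3 = 2. So 0 ≥ 2, which is false.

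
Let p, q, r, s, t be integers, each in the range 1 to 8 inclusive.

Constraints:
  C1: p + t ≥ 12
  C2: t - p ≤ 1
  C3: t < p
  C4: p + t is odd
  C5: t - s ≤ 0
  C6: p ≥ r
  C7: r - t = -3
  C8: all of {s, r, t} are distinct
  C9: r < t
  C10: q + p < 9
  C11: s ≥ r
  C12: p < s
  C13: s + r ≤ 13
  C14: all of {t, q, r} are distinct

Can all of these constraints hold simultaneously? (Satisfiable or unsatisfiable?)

Satisfiable

Setting (p, q, r, s, t) = (7, 1, 3, 8, 6) satisfies everything: constraint 1: p + t = 13; constraint 2: t - p = -1, and the others follow.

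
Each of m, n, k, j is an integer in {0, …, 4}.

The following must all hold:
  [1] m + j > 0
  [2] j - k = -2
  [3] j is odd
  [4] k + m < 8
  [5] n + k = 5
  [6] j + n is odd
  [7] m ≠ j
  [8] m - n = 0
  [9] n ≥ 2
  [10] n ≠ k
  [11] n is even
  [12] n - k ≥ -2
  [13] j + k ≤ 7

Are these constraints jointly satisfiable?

Satisfiable

The assignment m = 2, n = 2, k = 3, j = 1 works:
  constraint 1 holds since m + j = 3.
  constraint 2 holds since j - k = -2.
  constraint 4 holds since k + m = 5.
The rest check out directly.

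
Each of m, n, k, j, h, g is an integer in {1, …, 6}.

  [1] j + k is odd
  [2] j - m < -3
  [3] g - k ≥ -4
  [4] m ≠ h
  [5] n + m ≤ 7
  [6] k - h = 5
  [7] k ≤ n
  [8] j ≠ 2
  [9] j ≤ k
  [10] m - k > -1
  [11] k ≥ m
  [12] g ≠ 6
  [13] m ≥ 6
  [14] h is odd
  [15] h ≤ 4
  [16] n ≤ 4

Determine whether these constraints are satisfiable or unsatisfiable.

Unsatisfiable

From constraints 11 and 13: k ≥ m and m ≥ 6, so k ≥ 6. From constraints 7 and 16: k ≤ n and n ≤ 4, so k ≤ 4. But 4 < 6, so no value of k works.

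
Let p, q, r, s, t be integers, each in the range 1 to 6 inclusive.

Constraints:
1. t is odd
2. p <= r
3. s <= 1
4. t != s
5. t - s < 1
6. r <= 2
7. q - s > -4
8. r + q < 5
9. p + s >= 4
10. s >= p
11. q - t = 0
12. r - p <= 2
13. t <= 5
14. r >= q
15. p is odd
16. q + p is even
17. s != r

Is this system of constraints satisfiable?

From constraints 2 and 6: p ≤ r ≤ 2. From constraint 3: s ≤ 1. Hence p + s ≤ 3. But constraint 9 requires p + s ≥ 4, and 4 > 3. Contradiction.

Unsatisfiable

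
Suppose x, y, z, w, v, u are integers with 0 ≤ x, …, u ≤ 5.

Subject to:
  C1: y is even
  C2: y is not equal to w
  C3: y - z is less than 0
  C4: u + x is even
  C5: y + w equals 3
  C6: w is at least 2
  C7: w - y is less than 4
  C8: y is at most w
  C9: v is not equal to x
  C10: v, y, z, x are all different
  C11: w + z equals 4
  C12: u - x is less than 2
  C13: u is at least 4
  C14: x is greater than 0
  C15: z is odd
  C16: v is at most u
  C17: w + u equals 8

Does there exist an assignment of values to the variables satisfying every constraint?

Setting (x, y, z, w, v, u) = (5, 0, 1, 3, 4, 5) satisfies everything: constraint 3: y - z = -1; constraint 5: y + w = 3, and the others follow.

Satisfiable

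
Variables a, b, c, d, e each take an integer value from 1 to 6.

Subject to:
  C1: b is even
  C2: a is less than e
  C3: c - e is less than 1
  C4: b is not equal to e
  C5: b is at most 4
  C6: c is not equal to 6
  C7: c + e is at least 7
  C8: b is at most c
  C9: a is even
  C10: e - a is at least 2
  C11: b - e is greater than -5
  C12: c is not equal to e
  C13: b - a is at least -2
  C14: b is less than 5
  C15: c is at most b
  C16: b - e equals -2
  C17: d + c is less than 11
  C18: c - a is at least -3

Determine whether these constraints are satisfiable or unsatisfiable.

Satisfiable

Take a = 4, b = 4, c = 4, d = 4, e = 6. Then constraint 3: c - e = -2; constraint 7: c + e = 10, and every other listed constraint is also met.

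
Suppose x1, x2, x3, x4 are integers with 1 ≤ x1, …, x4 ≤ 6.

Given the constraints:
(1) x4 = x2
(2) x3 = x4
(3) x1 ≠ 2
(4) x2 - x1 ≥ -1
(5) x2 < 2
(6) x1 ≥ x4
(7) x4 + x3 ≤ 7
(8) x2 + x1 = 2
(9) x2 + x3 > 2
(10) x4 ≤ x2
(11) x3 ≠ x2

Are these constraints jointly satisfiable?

Unsatisfiable

From constraints 1 and 2, x3 = x4 = x2, so x3 = x2. But constraint 11 says x3 ≠ x2. Contradiction.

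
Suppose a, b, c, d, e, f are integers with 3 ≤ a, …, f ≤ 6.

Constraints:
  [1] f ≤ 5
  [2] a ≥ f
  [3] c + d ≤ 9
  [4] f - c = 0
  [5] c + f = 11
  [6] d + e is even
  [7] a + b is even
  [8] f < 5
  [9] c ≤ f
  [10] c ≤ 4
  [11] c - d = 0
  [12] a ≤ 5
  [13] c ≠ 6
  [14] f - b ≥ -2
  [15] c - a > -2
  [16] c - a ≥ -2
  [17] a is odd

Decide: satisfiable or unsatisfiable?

From constraint 10: c ≤ 4. From constraints 2 and 12: f ≤ a ≤ 5. Hence c + f ≤ 9. But constraint 5 requires c + f = 11, and 11 > 9. Contradiction.

Unsatisfiable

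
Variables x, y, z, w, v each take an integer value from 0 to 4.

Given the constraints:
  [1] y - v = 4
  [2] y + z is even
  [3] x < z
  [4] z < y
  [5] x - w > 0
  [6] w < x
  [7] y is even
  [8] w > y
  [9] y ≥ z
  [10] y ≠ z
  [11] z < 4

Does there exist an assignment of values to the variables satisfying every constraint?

Constraints 3, 4, 6, and 8 give w < x, x < z, z < y, y < w. Chaining: w < x < z < y < w, which forces w < w — impossible.

Unsatisfiable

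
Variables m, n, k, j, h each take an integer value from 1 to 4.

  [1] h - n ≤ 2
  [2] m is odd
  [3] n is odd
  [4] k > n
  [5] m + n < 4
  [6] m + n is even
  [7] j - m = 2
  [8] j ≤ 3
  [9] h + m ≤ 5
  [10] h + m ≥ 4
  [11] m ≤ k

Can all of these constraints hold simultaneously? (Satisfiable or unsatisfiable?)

Setting (m, n, k, j, h) = (1, 1, 3, 3, 3) satisfies everything: constraint 1: h - n = 2; constraint 5: m + n = 2; constraint 7: j - m = 2, and the others follow.

Satisfiable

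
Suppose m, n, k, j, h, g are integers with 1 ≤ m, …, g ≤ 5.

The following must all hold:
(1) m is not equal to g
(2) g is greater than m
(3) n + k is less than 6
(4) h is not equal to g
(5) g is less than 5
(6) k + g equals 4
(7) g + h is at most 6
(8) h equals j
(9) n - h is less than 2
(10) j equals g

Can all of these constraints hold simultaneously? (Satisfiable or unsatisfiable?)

Unsatisfiable

From constraints 8 and 10, h = j = g, so h = g. But constraint 4 says h ≠ g. Contradiction.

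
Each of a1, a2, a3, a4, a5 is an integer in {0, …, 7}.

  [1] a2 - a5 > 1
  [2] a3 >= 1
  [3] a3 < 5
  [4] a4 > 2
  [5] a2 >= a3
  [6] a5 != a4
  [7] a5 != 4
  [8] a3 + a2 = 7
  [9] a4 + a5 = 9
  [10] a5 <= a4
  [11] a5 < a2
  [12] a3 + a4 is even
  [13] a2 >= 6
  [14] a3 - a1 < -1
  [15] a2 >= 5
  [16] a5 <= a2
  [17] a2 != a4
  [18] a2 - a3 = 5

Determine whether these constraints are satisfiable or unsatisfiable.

Take a1 = 5, a2 = 6, a3 = 1, a4 = 7, a5 = 2. Then constraint 1: a2 - a5 = 4; constraint 8: a3 + a2 = 7, and every other listed constraint is also met.

Satisfiable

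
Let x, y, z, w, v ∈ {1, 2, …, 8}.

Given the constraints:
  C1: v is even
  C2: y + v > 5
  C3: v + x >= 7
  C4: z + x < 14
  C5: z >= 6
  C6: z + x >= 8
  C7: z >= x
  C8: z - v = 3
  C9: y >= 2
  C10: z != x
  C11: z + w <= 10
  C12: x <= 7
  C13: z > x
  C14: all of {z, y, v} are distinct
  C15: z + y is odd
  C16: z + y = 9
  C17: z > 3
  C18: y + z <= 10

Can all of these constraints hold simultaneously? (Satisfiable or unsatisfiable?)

Satisfiable

Setting (x, y, z, w, v) = (4, 2, 7, 1, 4) satisfies everything: constraint 2: y + v = 6; constraint 3: v + x = 8, and the others follow.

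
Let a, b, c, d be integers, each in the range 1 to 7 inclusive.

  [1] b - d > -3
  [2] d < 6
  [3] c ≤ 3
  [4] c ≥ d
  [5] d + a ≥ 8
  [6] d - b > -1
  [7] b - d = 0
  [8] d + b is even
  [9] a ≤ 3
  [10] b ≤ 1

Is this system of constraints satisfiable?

Unsatisfiable

From constraints 3 and 4: d ≤ c ≤ 3. From constraint 9: a ≤ 3. Hence d + a ≤ 6. But constraint 5 requires d + a ≥ 8, and 8 > 6. Contradiction.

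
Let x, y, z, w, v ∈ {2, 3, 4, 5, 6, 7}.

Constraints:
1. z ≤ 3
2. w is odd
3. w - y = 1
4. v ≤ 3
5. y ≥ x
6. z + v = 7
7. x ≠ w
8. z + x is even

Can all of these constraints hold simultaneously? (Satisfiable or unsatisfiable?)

Unsatisfiable

From constraint 1: z ≤ 3. From constraint 4: v ≤ 3. Hence z + v ≤ 6. But constraint 6 requires z + v = 7, and 7 > 6. Contradiction.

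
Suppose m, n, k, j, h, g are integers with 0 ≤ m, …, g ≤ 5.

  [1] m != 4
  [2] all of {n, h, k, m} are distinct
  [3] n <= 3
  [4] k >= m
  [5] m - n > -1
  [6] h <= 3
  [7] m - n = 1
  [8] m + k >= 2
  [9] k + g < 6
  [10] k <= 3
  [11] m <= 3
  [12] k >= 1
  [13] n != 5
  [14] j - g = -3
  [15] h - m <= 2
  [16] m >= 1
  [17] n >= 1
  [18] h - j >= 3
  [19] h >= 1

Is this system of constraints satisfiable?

Constraints 3, 6, 10, 11, 12, 16, 17, and 19 confine each of n, h, k, m to the 3 values {1, …, 3}.
Constraint 2 requires all 4 of them to be distinct, but only 3 values are available — impossible by the pigeonhole principle.

Unsatisfiable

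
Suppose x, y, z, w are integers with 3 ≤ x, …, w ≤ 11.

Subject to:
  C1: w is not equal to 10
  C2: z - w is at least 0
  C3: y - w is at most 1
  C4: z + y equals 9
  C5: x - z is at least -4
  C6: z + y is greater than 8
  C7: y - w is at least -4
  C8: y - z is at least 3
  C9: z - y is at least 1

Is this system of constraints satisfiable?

Unsatisfiable

Constraints 2, 3, and 8 give z − w ≥ 0, w − y ≥ -1, y − z ≥ 3.
Adding all 3 inequalities: the left sides telescope to 0, and the right sides sum to 0 + (-1) + 3 = 2. So 0 ≥ 2, which is false.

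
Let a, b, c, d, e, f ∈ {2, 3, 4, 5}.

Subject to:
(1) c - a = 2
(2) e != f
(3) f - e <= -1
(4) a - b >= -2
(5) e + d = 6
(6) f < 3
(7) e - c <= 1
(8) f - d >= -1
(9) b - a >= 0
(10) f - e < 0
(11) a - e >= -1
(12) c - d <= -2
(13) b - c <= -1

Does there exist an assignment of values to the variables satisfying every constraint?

Constraints 3, 8, 9, 11, 12, and 13 give e − f ≥ 1, f − d ≥ -1, d − c ≥ 2, c − b ≥ 1, b − a ≥ 0, a − e ≥ -1.
Adding all 6 inequalities: the left sides telescope to 0, and the right sides sum to 1 + (-1) + 2 + 1 + 0 + (-1) = 2. So 0 ≥ 2, which is false.

Unsatisfiable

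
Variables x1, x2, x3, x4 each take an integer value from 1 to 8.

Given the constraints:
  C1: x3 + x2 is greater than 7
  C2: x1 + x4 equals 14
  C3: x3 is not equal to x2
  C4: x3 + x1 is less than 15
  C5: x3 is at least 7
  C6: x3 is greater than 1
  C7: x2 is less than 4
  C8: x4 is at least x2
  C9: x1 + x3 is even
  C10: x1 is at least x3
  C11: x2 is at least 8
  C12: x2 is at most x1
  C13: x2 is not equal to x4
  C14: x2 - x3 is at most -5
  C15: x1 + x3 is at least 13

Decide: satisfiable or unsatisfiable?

From constraints 5 and 10: x1 ≥ x3 ≥ 7. From constraints 8 and 11: x4 ≥ x2 ≥ 8. Hence x1 + x4 ≥ 15. But constraint 2 requires x1 + x4 = 14, and 14 < 15. Contradiction.

Unsatisfiable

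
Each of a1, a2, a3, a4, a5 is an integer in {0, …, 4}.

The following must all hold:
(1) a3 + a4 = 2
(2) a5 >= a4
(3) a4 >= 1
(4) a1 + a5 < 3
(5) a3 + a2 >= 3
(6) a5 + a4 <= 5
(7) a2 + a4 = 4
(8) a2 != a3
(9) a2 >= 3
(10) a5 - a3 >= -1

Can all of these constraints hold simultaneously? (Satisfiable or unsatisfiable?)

Take a1 = 0, a2 = 3, a3 = 1, a4 = 1, a5 = 2. Then constraint 1: a3 + a4 = 2; constraint 4: a1 + a5 = 2; constraint 5: a3 + a2 = 4, and every other listed constraint is also met.

Satisfiable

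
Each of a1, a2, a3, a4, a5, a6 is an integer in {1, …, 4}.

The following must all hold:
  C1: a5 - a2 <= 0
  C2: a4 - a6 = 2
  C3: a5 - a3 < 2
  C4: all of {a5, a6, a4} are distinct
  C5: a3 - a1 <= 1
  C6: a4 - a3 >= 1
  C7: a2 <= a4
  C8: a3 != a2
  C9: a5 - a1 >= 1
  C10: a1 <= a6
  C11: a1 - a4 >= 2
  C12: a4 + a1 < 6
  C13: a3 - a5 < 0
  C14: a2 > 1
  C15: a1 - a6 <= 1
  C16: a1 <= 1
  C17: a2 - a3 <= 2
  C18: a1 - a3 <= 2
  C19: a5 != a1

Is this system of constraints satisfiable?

Constraints 1, 6, 9, 11, and 17 give a4 − a3 ≥ 1, a3 − a2 ≥ -2, a2 − a5 ≥ 0, a5 − a1 ≥ 1, a1 − a4 ≥ 2.
Adding all 5 inequalities: the left sides telescope to 0, and the right sides sum to 1 + (-2) + 0 + 1 + 2 = 2. So 0 ≥ 2, which is false.

Unsatisfiable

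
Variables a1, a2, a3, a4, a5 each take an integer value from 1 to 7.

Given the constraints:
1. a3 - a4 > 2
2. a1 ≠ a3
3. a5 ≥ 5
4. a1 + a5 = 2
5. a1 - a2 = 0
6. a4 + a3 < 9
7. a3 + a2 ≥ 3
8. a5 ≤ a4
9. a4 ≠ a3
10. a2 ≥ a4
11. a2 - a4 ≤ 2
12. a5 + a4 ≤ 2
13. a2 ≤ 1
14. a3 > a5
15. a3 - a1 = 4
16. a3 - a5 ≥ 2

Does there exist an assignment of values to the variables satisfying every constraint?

From constraints 3 and 8: a4 ≥ a5 and a5 ≥ 5, so a4 ≥ 5. From constraints 10 and 13: a4 ≤ a2 and a2 ≤ 1, so a4 ≤ 1. But 1 < 5, so no value of a4 works.

Unsatisfiable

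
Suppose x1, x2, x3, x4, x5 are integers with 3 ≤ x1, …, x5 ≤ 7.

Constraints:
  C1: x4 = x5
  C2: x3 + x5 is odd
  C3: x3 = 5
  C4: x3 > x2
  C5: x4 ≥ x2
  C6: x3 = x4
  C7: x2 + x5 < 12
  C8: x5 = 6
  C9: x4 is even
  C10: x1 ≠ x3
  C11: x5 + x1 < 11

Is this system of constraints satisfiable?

Constraint 3 fixes x3 = 5 and constraint 8 fixes x5 = 6. Constraints 1 and 6 give x3 = x4 = x5, so x3 = x5. But 5 ≠ 6 — contradiction.

Unsatisfiable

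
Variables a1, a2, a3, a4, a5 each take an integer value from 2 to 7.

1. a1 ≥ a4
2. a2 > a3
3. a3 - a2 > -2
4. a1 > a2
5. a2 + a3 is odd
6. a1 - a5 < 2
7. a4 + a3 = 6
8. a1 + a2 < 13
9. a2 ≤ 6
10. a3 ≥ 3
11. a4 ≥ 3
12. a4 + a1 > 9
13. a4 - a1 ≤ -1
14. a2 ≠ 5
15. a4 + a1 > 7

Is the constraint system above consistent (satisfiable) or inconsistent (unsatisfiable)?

Satisfiable

Setting (a1, a2, a3, a4, a5) = (7, 4, 3, 3, 7) satisfies everything: constraint 3: a3 - a2 = -1; constraint 6: a1 - a5 = 0, and the others follow.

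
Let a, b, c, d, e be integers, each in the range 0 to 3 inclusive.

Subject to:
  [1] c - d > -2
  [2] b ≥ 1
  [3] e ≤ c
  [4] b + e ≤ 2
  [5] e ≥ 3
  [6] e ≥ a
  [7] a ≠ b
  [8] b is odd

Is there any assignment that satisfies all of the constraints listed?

From constraint 2: b ≥ 1. From constraint 5: e ≥ 3. Hence b + e ≥ 4. But constraint 4 requires b + e ≤ 2, and 2 < 4. Contradiction.

Unsatisfiable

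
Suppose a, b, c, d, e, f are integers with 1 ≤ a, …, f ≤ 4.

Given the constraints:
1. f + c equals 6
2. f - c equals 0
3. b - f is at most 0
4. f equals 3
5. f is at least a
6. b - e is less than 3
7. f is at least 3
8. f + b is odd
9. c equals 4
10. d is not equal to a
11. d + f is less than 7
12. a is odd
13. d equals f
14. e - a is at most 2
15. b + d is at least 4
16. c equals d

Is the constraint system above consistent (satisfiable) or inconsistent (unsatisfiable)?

Unsatisfiable

Constraint 9 fixes c = 4 and constraint 4 fixes f = 3. Constraints 13 and 16 give c = d = f, so c = f. But 4 ≠ 3 — contradiction.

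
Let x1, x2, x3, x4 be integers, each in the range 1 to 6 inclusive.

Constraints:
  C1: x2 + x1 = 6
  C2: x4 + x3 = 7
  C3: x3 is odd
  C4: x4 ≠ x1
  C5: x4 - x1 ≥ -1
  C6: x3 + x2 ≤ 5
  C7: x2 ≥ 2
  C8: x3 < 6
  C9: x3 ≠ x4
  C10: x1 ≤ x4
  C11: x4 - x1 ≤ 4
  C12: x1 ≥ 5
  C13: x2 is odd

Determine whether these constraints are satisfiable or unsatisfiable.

From constraint 7: x2 ≥ 2. From constraint 12: x1 ≥ 5. Hence x2 + x1 ≥ 7. But constraint 1 requires x2 + x1 = 6, and 6 < 7. Contradiction.

Unsatisfiable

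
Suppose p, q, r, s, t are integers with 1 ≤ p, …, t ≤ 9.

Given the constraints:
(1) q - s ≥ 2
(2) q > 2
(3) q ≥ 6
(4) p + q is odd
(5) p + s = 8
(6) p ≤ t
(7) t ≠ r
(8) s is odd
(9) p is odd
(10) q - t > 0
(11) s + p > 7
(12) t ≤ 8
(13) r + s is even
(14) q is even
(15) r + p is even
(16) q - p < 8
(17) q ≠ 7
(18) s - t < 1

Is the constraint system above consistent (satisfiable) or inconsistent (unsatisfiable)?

Satisfiable

The assignment p = 3, q = 8, r = 5, s = 5, t = 6 works:
  constraint 1 holds since q - s = 3.
  constraint 5 holds since p + s = 8.
The rest check out directly.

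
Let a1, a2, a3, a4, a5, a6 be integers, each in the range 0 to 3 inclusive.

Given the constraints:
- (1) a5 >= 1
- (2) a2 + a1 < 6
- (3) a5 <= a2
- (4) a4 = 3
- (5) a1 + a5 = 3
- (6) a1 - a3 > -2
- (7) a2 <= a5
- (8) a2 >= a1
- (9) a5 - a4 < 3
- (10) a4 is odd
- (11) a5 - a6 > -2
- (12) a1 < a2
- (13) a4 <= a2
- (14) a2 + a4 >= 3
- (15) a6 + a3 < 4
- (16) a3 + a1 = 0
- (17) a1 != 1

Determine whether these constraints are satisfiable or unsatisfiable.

Satisfiable

Setting (a1, a2, a3, a4, a5, a6) = (0, 3, 0, 3, 3, 2) satisfies everything: constraint 2: a2 + a1 = 3; constraint 5: a1 + a5 = 3; constraint 6: a1 - a3 = 0, and the others follow.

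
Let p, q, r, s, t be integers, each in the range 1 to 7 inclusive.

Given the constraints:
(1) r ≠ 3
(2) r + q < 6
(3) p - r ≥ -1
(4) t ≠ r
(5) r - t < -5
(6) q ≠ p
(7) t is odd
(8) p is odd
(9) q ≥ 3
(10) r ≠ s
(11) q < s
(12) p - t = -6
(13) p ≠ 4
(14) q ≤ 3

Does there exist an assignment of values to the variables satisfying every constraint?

Satisfiable

Setting (p, q, r, s, t) = (1, 3, 1, 4, 7) satisfies everything: constraint 2: r + q = 4; constraint 3: p - r = 0; constraint 5: r - t = -6, and the others follow.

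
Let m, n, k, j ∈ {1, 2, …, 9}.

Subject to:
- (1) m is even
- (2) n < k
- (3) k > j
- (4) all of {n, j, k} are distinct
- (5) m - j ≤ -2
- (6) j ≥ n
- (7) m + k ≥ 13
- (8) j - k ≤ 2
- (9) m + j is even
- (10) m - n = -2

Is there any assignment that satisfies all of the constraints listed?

Satisfiable

Take m = 4, n = 6, k = 9, j = 8. Then constraint 5: m - j = -4; constraint 7: m + k = 13; constraint 8: j - k = -1, and every other listed constraint is also met.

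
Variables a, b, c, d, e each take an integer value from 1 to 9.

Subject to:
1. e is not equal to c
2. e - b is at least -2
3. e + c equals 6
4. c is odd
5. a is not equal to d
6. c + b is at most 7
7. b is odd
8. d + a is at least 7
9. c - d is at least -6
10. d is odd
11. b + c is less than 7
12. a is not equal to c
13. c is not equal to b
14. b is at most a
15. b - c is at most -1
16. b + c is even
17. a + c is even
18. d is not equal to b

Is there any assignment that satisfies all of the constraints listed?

Take a = 1, b = 1, c = 5, d = 9, e = 1. Then constraint 2: e - b = 0; constraint 3: e + c = 6, and every other listed constraint is also met.

Satisfiable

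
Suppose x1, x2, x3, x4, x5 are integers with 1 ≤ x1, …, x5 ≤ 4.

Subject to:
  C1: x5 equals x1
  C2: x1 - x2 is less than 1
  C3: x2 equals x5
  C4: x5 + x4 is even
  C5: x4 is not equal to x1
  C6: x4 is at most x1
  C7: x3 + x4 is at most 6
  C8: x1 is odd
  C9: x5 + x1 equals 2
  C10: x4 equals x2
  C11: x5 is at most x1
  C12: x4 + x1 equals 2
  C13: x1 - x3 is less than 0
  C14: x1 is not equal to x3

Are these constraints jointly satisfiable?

From constraints 1, 3, and 10, x4 = x2 = x5 = x1, so x4 = x1. But constraint 5 says x4 ≠ x1. Contradiction.

Unsatisfiable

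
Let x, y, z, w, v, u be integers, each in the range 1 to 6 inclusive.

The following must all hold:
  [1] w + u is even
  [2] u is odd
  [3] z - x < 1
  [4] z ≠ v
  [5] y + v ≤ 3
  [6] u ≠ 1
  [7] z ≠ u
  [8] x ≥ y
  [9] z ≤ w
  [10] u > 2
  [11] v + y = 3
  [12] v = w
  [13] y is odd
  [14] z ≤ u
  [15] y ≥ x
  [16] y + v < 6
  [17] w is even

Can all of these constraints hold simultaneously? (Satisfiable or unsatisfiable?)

Constraint 17 makes w even and constraint 2 makes u odd, so w + u must be odd. Constraint 1 says w + u is even — contradiction.

Unsatisfiable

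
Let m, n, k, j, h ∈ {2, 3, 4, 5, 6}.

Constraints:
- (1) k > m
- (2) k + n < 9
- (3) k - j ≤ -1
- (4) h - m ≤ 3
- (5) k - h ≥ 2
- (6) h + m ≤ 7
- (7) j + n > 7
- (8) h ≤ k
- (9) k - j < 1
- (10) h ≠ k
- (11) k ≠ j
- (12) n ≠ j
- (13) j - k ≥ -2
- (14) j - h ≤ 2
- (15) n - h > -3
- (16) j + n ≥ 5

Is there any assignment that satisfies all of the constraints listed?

Unsatisfiable

Constraints 3, 5, and 14 give h − j ≥ -2, j − k ≥ 1, k − h ≥ 2.
Adding all 3 inequalities: the left sides telescope to 0, and the right sides sum to (-2) + 1 + 2 = 1. So 0 ≥ 1, which is false.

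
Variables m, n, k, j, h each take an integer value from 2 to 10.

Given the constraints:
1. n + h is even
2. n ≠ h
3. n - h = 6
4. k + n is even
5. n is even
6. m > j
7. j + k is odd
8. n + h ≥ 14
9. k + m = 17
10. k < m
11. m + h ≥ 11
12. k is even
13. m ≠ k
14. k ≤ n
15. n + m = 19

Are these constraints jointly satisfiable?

Take m = 9, n = 10, k = 8, j = 3, h = 4. Then constraint 3: n - h = 6; constraint 8: n + h = 14; constraint 9: k + m = 17, and every other listed constraint is also met.

Satisfiable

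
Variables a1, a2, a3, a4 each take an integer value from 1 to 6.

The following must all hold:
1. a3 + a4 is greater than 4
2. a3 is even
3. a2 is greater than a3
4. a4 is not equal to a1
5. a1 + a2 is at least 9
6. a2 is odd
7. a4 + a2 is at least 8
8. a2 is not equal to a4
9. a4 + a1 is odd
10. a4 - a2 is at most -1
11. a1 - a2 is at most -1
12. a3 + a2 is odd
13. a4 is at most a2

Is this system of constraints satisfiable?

One satisfying assignment is a1 = 4, a2 = 5, a3 = 2, a4 = 3.
For the less obvious constraints — constraint 1: a3 + a4 = 5; constraint 5: a1 + a2 = 9 — and the others hold by inspection.

Satisfiable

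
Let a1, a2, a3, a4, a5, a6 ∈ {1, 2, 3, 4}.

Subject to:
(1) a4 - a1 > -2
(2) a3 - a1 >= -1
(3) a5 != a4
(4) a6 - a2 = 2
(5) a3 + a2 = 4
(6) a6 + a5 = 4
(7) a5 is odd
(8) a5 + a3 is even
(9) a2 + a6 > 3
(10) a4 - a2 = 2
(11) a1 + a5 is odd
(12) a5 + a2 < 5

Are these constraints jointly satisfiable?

Satisfiable

Take a1 = 2, a2 = 1, a3 = 3, a4 = 3, a5 = 1, a6 = 3. Then constraint 1: a4 - a1 = 1; constraint 2: a3 - a1 = 1; constraint 4: a6 - a2 = 2, and every other listed constraint is also met.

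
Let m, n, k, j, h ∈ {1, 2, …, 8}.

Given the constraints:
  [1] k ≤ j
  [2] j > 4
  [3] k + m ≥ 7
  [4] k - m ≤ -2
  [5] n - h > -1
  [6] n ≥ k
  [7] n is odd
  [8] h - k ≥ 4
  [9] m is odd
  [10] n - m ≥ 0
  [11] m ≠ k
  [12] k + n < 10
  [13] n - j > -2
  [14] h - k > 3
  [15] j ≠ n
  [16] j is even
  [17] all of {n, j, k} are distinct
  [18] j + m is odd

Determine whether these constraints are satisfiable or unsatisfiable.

One satisfying assignment is m = 7, n = 7, k = 2, j = 8, h = 6.
For the less obvious constraints — constraint 3: k + m = 9; constraint 4: k - m = -5; constraint 5: n - h = 1 — and the others hold by inspection.

Satisfiable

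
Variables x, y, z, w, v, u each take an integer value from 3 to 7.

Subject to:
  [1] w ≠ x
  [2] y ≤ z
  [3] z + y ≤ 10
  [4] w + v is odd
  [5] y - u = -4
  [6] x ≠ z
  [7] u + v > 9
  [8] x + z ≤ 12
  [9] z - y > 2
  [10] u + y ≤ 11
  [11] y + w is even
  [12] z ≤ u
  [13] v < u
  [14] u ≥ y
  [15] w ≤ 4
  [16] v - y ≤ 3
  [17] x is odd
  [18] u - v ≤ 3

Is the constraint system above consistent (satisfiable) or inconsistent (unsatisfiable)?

Try x = 5, y = 3, z = 7, w = 3, v = 4, u = 7.
Check constraint 3: z + y = 10; constraint 5: y - u = -4. The remaining constraints are straightforward to verify.

Satisfiable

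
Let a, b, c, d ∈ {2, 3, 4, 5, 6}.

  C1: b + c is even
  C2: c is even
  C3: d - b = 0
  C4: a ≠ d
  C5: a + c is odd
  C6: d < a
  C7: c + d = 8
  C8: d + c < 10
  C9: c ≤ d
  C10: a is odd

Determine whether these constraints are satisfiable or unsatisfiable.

Satisfiable

One satisfying assignment is a = 5, b = 4, c = 4, d = 4.
For the less obvious constraints — constraint 3: d - b = 0; constraint 7: c + d = 8 — and the others hold by inspection.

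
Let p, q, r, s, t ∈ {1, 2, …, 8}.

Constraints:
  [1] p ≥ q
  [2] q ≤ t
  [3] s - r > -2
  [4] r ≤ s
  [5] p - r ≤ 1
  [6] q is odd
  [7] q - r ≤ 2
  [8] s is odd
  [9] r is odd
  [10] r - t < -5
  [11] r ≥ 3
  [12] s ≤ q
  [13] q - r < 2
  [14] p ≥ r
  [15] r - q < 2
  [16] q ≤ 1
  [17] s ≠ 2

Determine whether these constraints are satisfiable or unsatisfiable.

Unsatisfiable

From constraints 4 and 11: s ≥ r and r ≥ 3, so s ≥ 3. From constraints 12 and 16: s ≤ q and q ≤ 1, so s ≤ 1. But 1 < 3, so no value of s works.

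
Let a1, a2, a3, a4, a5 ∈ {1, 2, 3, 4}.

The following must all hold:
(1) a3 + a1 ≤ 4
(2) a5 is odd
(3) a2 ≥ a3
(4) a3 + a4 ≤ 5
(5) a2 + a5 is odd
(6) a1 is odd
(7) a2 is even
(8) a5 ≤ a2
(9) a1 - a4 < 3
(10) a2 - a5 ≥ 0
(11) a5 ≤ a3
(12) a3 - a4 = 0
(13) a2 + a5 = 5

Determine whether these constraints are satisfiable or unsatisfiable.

Satisfiable

One satisfying assignment is a1 = 1, a2 = 4, a3 = 1, a4 = 1, a5 = 1.
For the less obvious constraints — constraint 1: a3 + a1 = 2; constraint 4: a3 + a4 = 2 — and the others hold by inspection.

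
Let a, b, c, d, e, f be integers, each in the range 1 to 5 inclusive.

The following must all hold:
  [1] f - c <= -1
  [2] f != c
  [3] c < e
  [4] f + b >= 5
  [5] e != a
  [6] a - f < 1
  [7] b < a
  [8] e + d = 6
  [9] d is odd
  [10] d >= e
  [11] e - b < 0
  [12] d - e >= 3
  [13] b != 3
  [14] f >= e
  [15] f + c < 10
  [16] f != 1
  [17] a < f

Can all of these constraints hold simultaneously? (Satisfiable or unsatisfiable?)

Unsatisfiable

Constraints 1, 3, 7, 11, and 17 give b < a, a < f, f < c, c < e, e < b. Chaining: b < a < f < c < e < b, which forces b < b — impossible.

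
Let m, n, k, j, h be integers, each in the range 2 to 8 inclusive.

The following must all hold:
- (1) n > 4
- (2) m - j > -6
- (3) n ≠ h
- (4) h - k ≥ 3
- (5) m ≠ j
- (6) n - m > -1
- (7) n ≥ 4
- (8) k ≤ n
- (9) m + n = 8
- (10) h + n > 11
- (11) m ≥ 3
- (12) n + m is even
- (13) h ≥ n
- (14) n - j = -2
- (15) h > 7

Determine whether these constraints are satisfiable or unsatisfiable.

Satisfiable

Setting (m, n, k, j, h) = (3, 5, 3, 7, 8) satisfies everything: constraint 2: m - j = -4; constraint 4: h - k = 5; constraint 6: n - m = 2, and the others follow.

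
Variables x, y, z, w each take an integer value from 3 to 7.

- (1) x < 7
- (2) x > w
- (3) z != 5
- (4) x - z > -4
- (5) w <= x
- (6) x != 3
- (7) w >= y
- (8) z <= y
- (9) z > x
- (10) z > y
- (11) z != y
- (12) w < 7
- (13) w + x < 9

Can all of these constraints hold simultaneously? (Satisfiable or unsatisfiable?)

Unsatisfiable

Constraints 2, 7, 8, and 9 give w < x, x < z, z ≤ y, y ≤ w. Chaining: w < x < z ≤ y ≤ w, which forces w < w — impossible.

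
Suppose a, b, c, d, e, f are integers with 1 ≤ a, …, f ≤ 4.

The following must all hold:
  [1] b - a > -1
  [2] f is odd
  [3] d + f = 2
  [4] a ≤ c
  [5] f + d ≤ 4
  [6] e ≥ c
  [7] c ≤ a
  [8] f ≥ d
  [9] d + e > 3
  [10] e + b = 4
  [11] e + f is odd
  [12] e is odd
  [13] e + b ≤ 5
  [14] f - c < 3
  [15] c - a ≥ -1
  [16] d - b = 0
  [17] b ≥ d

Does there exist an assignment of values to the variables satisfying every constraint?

Constraint 12 makes e odd and constraint 2 makes f odd, so e + f must be even. Constraint 11 says e + f is odd — contradiction.

Unsatisfiable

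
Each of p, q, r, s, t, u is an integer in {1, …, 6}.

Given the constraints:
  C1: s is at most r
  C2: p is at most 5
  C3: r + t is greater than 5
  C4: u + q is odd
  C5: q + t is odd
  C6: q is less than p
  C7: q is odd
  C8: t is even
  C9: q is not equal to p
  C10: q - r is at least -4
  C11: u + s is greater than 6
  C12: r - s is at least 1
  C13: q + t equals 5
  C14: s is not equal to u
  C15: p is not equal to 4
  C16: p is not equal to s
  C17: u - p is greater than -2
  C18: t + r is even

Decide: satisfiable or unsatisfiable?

Satisfiable

One satisfying assignment is p = 5, q = 3, r = 4, s = 3, t = 2, u = 4.
For the less obvious constraints — constraint 3: r + t = 6; constraint 10: q - r = -1; constraint 11: u + s = 7 — and the others hold by inspection.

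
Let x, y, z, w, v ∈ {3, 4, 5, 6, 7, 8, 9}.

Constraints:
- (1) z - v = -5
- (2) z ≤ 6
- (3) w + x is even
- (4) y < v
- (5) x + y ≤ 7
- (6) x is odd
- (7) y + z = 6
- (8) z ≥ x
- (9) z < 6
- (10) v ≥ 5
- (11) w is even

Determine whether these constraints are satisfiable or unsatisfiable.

Unsatisfiable

Constraint 11 makes w even and constraint 6 makes x odd, so w + x must be odd. Constraint 3 says w + x is even — contradiction.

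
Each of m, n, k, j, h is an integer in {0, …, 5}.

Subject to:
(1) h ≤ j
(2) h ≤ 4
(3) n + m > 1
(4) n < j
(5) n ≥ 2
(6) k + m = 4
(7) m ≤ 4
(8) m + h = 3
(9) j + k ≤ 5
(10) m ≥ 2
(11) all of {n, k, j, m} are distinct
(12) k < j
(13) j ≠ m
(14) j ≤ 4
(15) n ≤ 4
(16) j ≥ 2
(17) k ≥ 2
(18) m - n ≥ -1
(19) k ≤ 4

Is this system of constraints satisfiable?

Unsatisfiable

Constraints 5, 7, 10, 14, 15, 16, 17, and 19 confine each of n, k, j, m to the 3 values {2, …, 4}.
Constraint 11 requires all 4 of them to be distinct, but only 3 values are available — impossible by the pigeonhole principle.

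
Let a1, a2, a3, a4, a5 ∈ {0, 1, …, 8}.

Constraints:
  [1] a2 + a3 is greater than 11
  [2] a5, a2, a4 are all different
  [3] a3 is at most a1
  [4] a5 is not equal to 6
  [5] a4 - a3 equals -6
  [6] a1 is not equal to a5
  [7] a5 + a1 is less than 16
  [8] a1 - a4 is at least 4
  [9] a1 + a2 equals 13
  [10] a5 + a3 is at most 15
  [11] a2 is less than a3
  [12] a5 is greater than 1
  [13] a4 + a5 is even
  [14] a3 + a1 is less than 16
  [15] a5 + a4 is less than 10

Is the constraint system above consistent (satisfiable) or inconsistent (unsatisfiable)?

Take a1 = 8, a2 = 5, a3 = 7, a4 = 1, a5 = 7. Then constraint 1: a2 + a3 = 12; constraint 5: a4 - a3 = -6, and every other listed constraint is also met.

Satisfiable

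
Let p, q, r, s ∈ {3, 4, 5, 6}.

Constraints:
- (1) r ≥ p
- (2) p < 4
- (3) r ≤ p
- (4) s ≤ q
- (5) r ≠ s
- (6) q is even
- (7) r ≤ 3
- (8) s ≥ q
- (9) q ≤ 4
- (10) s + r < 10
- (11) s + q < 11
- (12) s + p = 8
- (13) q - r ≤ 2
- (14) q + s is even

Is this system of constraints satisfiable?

Unsatisfiable

From constraints 4 and 9: s ≤ q ≤ 4. From constraints 1 and 7: p ≤ r ≤ 3. Hence s + p ≤ 7. But constraint 12 requires s + p = 8, and 8 > 7. Contradiction.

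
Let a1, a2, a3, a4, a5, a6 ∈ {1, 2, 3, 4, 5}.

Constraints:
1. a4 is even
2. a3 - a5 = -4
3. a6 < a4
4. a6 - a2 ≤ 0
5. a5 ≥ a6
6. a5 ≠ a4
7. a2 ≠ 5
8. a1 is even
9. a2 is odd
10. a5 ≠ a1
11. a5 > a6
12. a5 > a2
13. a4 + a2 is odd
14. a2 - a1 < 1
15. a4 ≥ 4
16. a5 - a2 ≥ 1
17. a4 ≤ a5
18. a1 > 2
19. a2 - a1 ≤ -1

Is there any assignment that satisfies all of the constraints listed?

Satisfiable

Take a1 = 4, a2 = 3, a3 = 1, a4 = 4, a5 = 5, a6 = 3. Then constraint 2: a3 - a5 = -4; constraint 4: a6 - a2 = 0, and every other listed constraint is also met.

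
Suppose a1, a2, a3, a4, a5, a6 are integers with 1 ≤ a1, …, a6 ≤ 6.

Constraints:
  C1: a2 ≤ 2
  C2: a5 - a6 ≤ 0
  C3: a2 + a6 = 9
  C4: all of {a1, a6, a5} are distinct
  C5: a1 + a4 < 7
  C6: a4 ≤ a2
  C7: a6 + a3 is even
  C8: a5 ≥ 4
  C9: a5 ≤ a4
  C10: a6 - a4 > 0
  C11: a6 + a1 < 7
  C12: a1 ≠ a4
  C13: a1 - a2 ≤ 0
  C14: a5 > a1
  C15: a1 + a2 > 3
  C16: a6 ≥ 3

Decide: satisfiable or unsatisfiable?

From constraints 8 and 9: a4 ≥ a5 and a5 ≥ 4, so a4 ≥ 4. From constraints 1 and 6: a4 ≤ a2 and a2 ≤ 2, so a4 ≤ 2. But 2 < 4, so no value of a4 works.

Unsatisfiable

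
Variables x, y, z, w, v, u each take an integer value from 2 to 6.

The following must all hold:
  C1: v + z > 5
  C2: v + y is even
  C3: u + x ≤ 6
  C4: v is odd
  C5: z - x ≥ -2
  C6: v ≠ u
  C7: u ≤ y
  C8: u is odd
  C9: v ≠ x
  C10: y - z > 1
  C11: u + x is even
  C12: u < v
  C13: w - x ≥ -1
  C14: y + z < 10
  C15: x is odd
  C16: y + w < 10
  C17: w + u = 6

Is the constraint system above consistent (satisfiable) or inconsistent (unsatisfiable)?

The assignment x = 3, y = 5, z = 2, w = 3, v = 5, u = 3 works:
  constraint 1 holds since v + z = 7.
  constraint 3 holds since u + x = 6.
  constraint 5 holds since z - x = -1.
The rest check out directly.

Satisfiable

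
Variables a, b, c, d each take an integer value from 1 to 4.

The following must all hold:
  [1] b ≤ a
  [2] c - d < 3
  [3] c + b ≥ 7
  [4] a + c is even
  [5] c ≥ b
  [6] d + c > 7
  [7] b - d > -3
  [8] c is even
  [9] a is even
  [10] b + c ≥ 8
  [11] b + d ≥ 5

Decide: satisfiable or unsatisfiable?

Setting (a, b, c, d) = (4, 4, 4, 4) satisfies everything: constraint 2: c - d = 0; constraint 3: c + b = 8; constraint 6: d + c = 8, and the others follow.

Satisfiable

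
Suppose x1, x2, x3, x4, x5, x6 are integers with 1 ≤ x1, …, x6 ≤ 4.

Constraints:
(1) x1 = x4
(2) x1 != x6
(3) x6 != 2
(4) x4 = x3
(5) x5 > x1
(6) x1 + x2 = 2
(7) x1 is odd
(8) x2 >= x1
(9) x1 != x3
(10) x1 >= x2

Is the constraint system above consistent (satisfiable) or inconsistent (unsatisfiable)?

From constraints 1 and 4, x1 = x4 = x3, so x1 = x3. But constraint 9 says x1 ≠ x3. Contradiction.

Unsatisfiable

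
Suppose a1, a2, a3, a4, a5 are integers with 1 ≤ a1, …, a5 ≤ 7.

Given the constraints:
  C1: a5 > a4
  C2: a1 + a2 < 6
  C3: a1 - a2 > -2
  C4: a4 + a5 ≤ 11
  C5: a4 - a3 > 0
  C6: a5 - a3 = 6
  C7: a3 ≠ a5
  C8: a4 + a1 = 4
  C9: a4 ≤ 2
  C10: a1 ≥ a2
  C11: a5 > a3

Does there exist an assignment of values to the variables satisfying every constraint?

Setting (a1, a2, a3, a4, a5) = (2, 1, 1, 2, 7) satisfies everything: constraint 2: a1 + a2 = 3; constraint 3: a1 - a2 = 1, and the others follow.

Satisfiable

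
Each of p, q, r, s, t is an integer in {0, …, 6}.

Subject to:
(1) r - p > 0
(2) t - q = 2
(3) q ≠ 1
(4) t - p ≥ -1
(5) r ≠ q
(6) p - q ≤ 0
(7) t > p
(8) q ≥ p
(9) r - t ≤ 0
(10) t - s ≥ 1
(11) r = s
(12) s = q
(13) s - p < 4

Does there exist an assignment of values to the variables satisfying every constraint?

From constraints 11 and 12, r = s = q, so r = q. But constraint 5 says r ≠ q. Contradiction.

Unsatisfiable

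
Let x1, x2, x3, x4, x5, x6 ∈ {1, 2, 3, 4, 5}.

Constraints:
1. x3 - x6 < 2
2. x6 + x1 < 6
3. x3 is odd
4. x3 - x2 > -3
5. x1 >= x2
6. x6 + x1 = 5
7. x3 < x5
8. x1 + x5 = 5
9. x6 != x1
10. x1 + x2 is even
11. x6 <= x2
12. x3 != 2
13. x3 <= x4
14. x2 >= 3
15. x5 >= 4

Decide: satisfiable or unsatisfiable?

From constraints 5 and 14: x1 ≥ x2 ≥ 3. From constraint 15: x5 ≥ 4. Hence x1 + x5 ≥ 7. But constraint 8 requires x1 + x5 = 5, and 5 < 7. Contradiction.

Unsatisfiable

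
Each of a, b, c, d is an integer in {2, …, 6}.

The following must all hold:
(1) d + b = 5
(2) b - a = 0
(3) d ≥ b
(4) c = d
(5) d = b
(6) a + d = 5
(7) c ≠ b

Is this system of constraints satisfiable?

From constraints 4 and 5, c = d = b, so c = b. But constraint 7 says c ≠ b. Contradiction.

Unsatisfiable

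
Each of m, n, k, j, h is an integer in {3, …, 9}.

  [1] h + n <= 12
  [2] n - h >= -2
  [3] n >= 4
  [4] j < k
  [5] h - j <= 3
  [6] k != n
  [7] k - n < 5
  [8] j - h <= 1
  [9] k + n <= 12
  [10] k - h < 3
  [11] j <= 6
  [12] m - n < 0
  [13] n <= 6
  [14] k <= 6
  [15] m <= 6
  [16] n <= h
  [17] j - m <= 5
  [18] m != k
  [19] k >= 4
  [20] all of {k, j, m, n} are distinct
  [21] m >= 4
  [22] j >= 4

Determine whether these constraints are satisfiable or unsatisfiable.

Unsatisfiable

Constraints 3, 11, 13, 14, 15, 19, 21, and 22 confine each of k, j, m, n to the 3 values {4, …, 6}.
Constraint 20 requires all 4 of them to be distinct, but only 3 values are available — impossible by the pigeonhole principle.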